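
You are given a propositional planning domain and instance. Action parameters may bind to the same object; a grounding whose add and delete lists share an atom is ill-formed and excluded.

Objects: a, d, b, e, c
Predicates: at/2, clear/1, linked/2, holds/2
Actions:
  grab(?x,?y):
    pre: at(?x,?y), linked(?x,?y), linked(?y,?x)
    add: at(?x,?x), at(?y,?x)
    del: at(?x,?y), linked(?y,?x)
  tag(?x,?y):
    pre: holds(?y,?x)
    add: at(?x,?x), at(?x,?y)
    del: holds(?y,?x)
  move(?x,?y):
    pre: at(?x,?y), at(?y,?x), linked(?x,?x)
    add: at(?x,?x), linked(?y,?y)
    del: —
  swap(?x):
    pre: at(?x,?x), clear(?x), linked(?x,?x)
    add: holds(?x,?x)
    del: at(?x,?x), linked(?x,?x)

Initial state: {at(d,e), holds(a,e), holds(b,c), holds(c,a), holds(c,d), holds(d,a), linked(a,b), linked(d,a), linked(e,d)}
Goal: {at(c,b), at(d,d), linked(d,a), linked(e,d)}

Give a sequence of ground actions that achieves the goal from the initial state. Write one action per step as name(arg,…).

tag(d,c); tag(c,b)

1. tag(d,c)  →  {at(d,c), at(d,d), at(d,e), holds(a,e), holds(b,c), holds(c,a), holds(d,a), linked(a,b), linked(d,a), linked(e,d)}
2. tag(c,b)  →  {at(c,b), at(c,c), at(d,c), at(d,d), at(d,e), holds(a,e), holds(c,a), holds(d,a), linked(a,b), linked(d,a), linked(e,d)}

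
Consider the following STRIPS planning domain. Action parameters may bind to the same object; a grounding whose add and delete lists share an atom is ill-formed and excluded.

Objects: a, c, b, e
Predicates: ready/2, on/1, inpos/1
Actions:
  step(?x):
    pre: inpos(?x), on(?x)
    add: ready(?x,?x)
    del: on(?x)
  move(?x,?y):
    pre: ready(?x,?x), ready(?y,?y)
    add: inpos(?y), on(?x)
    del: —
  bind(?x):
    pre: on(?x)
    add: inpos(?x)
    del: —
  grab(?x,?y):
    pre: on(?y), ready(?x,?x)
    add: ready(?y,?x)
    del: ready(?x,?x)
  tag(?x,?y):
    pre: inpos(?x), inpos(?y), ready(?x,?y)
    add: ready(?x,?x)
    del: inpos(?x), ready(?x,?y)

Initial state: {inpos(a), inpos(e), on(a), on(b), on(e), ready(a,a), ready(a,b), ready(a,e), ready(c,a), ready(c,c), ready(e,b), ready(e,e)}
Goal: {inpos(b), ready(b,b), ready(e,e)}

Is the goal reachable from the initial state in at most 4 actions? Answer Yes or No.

1. bind(b)  →  {inpos(a), inpos(b), inpos(e), on(a), on(b), on(e), ready(a,a), ready(a,b), ready(a,e), ready(c,a), ready(c,c), ready(e,b), ready(e,e)}
2. step(b)  →  {inpos(a), inpos(b), inpos(e), on(a), on(e), ready(a,a), ready(a,b), ready(a,e), ready(b,b), ready(c,a), ready(c,c), ready(e,b), ready(e,e)}
optimal plan length = 2; 2 ≤ 4

Yes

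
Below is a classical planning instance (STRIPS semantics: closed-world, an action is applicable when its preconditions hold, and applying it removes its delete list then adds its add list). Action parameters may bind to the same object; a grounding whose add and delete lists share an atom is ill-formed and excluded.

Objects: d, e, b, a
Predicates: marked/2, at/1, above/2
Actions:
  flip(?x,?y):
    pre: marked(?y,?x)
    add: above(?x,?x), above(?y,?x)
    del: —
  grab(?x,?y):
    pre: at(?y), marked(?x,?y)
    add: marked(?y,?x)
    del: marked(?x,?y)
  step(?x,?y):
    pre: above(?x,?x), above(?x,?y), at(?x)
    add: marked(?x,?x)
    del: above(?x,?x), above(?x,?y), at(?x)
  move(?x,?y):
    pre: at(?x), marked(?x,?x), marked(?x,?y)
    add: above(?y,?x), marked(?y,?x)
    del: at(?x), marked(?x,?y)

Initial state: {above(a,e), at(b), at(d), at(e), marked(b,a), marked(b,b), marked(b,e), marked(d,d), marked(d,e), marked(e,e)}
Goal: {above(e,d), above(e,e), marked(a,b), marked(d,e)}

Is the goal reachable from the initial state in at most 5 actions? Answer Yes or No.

1. flip(e,d)  →  {above(a,e), above(d,e), above(e,e), at(b), at(d), at(e), marked(b,a), marked(b,b), marked(b,e), marked(d,d), marked(d,e), marked(e,e)}
2. move(d,e)  →  {above(a,e), above(d,e), above(e,d), above(e,e), at(b), at(e), marked(b,a), marked(b,b), marked(b,e), marked(d,d), marked(e,d), marked(e,e)}
3. move(e,d)  →  {above(a,e), above(d,e), above(e,d), above(e,e), at(b), marked(b,a), marked(b,b), marked(b,e), marked(d,d), marked(d,e), marked(e,e)}
4. move(b,a)  →  {above(a,b), above(a,e), above(d,e), above(e,d), above(e,e), marked(a,b), marked(b,b), marked(b,e), marked(d,d), marked(d,e), marked(e,e)}
optimal plan length = 4; 4 ≤ 5

Yes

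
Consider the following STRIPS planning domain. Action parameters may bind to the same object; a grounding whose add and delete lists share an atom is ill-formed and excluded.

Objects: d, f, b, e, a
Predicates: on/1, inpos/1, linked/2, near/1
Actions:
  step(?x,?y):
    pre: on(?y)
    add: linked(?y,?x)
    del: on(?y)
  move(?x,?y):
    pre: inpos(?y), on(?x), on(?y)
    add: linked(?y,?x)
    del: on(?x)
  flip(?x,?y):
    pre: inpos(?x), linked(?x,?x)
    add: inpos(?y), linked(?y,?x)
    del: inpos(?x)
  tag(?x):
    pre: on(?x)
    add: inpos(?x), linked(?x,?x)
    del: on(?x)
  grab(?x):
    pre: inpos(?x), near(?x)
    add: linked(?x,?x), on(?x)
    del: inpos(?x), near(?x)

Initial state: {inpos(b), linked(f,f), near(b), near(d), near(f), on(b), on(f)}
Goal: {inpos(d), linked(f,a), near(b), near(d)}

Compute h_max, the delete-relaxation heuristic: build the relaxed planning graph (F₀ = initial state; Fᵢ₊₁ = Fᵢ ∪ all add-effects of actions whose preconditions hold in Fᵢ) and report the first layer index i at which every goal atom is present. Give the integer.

F0 = init (7 atoms)
F1 = F0 ∪ {inpos(f), linked(b,a), linked(b,b), linked(b,d), linked(b,e), linked(b,f), linked(f,a), linked(f,b), linked(f,d), linked(f,e)}  (17 atoms)
F2 = F1 ∪ {inpos(a), inpos(d), inpos(e), linked(a,b), linked(a,f), linked(d,b), linked(d,f), linked(e,b), linked(e,f)}  (26 atoms)
goal ⊆ F2  ⇒  h_max = 2

2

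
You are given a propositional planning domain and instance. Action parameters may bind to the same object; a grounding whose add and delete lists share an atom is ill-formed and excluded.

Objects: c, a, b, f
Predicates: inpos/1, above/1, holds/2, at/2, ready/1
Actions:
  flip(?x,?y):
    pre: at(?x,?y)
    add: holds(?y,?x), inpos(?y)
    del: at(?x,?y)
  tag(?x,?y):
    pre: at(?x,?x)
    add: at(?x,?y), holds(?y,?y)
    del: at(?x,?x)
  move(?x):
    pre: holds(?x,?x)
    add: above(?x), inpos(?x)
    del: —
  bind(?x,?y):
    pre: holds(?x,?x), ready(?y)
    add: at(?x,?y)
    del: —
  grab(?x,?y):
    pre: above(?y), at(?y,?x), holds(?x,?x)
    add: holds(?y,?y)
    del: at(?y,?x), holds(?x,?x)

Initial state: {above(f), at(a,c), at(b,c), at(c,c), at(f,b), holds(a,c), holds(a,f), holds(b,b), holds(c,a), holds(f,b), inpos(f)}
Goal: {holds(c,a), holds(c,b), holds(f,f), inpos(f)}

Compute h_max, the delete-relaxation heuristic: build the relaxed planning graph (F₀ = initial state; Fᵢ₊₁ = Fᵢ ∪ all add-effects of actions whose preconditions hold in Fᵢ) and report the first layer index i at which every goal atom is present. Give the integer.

F0 = init (11 atoms)
F1 = F0 ∪ {above(b), at(c,a), at(c,b), at(c,f), holds(a,a), holds(b,f), holds(c,b), holds(c,c), holds(f,f), inpos(b), inpos(c)}  (22 atoms)
goal ⊆ F1  ⇒  h_max = 1

1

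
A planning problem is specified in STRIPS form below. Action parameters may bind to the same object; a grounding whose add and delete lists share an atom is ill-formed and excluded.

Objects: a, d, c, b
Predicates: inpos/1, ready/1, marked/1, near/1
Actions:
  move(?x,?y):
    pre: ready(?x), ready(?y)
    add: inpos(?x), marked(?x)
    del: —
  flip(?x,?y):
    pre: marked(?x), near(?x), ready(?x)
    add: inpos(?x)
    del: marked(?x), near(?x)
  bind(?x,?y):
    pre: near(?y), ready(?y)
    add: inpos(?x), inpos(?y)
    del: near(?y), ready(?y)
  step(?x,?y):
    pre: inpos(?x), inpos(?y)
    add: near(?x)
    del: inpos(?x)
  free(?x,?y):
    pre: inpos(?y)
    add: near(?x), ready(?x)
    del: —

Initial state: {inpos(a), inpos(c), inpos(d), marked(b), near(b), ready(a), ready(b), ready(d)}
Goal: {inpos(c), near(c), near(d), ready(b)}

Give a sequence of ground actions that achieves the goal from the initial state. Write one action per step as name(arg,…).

step(d,a); free(c,a)

1. step(d,a)  →  {inpos(a), inpos(c), marked(b), near(b), near(d), ready(a), ready(b), ready(d)}
2. free(c,a)  →  {inpos(a), inpos(c), marked(b), near(b), near(c), near(d), ready(a), ready(b), ready(c), ready(d)}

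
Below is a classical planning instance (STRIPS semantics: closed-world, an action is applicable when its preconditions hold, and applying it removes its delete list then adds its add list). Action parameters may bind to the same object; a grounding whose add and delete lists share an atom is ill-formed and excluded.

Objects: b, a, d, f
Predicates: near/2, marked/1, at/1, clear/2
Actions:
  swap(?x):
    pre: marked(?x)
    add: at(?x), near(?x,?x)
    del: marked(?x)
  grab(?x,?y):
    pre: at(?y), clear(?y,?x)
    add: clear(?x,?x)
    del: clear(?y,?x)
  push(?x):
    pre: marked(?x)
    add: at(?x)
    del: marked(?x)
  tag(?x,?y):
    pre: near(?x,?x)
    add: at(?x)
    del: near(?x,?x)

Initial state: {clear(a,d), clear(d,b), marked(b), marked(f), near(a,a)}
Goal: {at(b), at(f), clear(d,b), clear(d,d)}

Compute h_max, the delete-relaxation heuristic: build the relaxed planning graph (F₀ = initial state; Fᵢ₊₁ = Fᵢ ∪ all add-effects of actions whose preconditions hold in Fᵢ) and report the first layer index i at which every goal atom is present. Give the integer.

F0 = init (5 atoms)
F1 = F0 ∪ {at(a), at(b), at(f), near(b,b), near(f,f)}  (10 atoms)
F2 = F1 ∪ {clear(d,d)}  (11 atoms)
goal ⊆ F2  ⇒  h_max = 2

2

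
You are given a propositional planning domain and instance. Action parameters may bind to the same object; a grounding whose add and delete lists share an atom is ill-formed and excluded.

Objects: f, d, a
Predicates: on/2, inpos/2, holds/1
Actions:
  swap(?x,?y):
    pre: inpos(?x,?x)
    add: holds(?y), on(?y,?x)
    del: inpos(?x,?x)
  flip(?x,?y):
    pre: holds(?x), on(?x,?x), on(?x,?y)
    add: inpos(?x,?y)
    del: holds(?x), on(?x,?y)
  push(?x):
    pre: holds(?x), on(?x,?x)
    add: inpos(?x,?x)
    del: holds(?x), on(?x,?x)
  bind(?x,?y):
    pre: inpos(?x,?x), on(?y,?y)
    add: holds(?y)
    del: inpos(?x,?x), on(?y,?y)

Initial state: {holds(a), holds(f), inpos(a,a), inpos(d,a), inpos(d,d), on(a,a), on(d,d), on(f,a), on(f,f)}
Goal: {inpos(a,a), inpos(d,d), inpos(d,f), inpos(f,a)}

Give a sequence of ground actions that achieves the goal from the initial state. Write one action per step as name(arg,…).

1. flip(f,a)  →  {holds(a), inpos(a,a), inpos(d,a), inpos(d,d), inpos(f,a), on(a,a), on(d,d), on(f,f)}
2. swap(a,f)  →  {holds(a), holds(f), inpos(d,a), inpos(d,d), inpos(f,a), on(a,a), on(d,d), on(f,a), on(f,f)}
3. flip(f,f)  →  {holds(a), inpos(d,a), inpos(d,d), inpos(f,a), inpos(f,f), on(a,a), on(d,d), on(f,a)}
4. swap(f,d)  →  {holds(a), holds(d), inpos(d,a), inpos(d,d), inpos(f,a), on(a,a), on(d,d), on(d,f), on(f,a)}
5. flip(d,f)  →  {holds(a), inpos(d,a), inpos(d,d), inpos(d,f), inpos(f,a), on(a,a), on(d,d), on(f,a)}
6. flip(a,a)  →  {inpos(a,a), inpos(d,a), inpos(d,d), inpos(d,f), inpos(f,a), on(d,d), on(f,a)}

flip(f,a); swap(a,f); flip(f,f); swap(f,d); flip(d,f); flip(a,a)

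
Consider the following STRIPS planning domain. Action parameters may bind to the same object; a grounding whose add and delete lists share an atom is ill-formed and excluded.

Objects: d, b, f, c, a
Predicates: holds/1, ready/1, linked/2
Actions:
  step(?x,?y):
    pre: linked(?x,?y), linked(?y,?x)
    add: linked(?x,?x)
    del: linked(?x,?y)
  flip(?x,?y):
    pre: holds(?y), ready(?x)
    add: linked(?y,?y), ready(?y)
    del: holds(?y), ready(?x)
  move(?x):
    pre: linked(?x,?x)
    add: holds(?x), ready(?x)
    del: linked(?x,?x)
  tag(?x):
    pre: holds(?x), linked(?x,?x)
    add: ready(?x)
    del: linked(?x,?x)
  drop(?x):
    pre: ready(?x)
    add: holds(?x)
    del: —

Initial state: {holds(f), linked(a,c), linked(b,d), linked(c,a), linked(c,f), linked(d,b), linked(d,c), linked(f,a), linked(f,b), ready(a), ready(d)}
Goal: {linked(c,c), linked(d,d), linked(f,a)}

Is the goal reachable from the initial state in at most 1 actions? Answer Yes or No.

No

1. step(d,b)  →  {holds(f), linked(a,c), linked(b,d), linked(c,a), linked(c,f), linked(d,c), linked(d,d), linked(f,a), linked(f,b), ready(a), ready(d)}
2. step(c,a)  →  {holds(f), linked(a,c), linked(b,d), linked(c,c), linked(c,f), linked(d,c), linked(d,d), linked(f,a), linked(f,b), ready(a), ready(d)}
optimal plan length = 2; 2 > 1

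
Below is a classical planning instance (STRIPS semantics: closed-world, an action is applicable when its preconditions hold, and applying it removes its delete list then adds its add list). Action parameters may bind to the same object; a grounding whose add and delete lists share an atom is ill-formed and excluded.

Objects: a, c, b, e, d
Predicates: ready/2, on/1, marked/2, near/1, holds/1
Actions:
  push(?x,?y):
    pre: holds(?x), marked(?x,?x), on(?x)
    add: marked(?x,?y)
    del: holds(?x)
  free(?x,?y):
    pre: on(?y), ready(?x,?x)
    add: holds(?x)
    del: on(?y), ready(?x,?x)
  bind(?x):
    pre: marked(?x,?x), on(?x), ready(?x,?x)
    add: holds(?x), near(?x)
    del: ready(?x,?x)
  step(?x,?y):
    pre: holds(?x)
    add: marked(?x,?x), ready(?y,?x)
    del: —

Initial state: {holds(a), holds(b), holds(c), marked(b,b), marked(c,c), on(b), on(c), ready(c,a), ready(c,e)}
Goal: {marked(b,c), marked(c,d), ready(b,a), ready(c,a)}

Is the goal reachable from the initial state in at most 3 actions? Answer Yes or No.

Yes

1. push(c,d)  →  {holds(a), holds(b), marked(b,b), marked(c,c), marked(c,d), on(b), on(c), ready(c,a), ready(c,e)}
2. push(b,c)  →  {holds(a), marked(b,b), marked(b,c), marked(c,c), marked(c,d), on(b), on(c), ready(c,a), ready(c,e)}
3. step(a,b)  →  {holds(a), marked(a,a), marked(b,b), marked(b,c), marked(c,c), marked(c,d), on(b), on(c), ready(b,a), ready(c,a), ready(c,e)}
optimal plan length = 3; 3 ≤ 3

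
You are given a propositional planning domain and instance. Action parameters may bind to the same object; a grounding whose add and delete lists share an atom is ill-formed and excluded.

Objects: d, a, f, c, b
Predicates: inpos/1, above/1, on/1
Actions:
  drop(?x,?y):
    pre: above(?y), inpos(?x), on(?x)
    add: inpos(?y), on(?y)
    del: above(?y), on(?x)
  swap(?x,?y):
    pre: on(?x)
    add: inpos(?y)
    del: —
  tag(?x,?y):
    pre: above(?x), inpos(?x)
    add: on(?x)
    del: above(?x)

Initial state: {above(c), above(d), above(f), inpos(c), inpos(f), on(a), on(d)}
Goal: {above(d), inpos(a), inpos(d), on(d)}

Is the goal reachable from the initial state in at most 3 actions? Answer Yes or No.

1. swap(d,d)  →  {above(c), above(d), above(f), inpos(c), inpos(d), inpos(f), on(a), on(d)}
2. swap(d,a)  →  {above(c), above(d), above(f), inpos(a), inpos(c), inpos(d), inpos(f), on(a), on(d)}
optimal plan length = 2; 2 ≤ 3

Yes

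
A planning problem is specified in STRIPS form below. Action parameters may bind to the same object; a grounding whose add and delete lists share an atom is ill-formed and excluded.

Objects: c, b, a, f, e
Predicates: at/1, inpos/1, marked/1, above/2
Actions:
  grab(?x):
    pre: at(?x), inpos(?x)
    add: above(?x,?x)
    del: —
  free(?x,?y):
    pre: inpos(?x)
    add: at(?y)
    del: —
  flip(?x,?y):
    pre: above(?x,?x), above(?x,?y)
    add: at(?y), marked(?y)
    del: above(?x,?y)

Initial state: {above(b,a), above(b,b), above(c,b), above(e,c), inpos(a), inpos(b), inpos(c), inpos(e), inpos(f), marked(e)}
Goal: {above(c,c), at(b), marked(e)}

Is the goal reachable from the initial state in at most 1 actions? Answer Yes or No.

1. free(c,c)  →  {above(b,a), above(b,b), above(c,b), above(e,c), at(c), inpos(a), inpos(b), inpos(c), inpos(e), inpos(f), marked(e)}
2. grab(c)  →  {above(b,a), above(b,b), above(c,b), above(c,c), above(e,c), at(c), inpos(a), inpos(b), inpos(c), inpos(e), inpos(f), marked(e)}
3. free(c,b)  →  {above(b,a), above(b,b), above(c,b), above(c,c), above(e,c), at(b), at(c), inpos(a), inpos(b), inpos(c), inpos(e), inpos(f), marked(e)}
optimal plan length = 3; 3 > 1

No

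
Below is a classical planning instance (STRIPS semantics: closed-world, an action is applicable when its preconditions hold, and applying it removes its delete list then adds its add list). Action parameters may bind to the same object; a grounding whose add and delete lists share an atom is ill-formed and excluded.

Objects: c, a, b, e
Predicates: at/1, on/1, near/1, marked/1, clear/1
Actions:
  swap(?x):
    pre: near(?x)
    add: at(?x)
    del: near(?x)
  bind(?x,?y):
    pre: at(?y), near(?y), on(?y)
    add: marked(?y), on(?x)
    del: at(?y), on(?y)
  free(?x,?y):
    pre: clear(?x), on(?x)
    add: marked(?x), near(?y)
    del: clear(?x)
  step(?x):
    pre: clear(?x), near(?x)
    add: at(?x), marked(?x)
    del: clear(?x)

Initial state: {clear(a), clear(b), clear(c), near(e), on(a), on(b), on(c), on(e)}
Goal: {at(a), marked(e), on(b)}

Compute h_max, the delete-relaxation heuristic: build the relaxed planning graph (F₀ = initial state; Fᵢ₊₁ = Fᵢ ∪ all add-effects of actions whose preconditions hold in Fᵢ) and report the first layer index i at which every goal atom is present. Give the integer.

F0 = init (8 atoms)
F1 = F0 ∪ {at(e), marked(a), marked(b), marked(c), near(a), near(b), near(c)}  (15 atoms)
F2 = F1 ∪ {at(a), at(b), at(c), marked(e)}  (19 atoms)
goal ⊆ F2  ⇒  h_max = 2

2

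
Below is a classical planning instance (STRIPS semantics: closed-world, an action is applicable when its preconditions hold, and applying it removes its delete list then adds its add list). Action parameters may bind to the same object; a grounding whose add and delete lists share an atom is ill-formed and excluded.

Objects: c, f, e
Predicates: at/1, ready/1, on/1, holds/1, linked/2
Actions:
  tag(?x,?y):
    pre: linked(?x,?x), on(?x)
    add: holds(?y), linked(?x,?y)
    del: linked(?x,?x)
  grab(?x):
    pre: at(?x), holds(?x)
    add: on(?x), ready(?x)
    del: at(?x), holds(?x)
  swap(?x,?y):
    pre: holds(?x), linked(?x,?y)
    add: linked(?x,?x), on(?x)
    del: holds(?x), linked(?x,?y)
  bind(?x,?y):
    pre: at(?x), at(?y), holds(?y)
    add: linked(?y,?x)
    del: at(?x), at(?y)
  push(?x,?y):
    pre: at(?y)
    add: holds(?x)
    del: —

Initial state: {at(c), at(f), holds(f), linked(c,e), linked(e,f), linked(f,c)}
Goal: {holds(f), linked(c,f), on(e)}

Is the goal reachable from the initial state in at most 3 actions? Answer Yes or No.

1. push(c,c)  →  {at(c), at(f), holds(c), holds(f), linked(c,e), linked(e,f), linked(f,c)}
2. push(e,c)  →  {at(c), at(f), holds(c), holds(e), holds(f), linked(c,e), linked(e,f), linked(f,c)}
3. swap(e,f)  →  {at(c), at(f), holds(c), holds(f), linked(c,e), linked(e,e), linked(f,c), on(e)}
4. bind(f,c)  →  {holds(c), holds(f), linked(c,e), linked(c,f), linked(e,e), linked(f,c), on(e)}
optimal plan length = 4; 4 > 3

No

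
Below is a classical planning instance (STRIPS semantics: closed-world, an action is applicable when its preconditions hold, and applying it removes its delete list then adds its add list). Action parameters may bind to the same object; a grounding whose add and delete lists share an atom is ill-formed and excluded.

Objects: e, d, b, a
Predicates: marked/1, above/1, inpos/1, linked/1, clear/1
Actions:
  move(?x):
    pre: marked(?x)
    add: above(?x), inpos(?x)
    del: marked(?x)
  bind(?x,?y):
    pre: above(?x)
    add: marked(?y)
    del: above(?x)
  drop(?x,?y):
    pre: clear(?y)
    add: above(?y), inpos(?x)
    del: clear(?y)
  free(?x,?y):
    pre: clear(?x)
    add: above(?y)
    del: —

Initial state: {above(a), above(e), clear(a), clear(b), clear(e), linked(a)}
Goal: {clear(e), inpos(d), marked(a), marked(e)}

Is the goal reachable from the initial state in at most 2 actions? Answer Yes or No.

1. bind(e,e)  →  {above(a), clear(a), clear(b), clear(e), linked(a), marked(e)}
2. bind(a,a)  →  {clear(a), clear(b), clear(e), linked(a), marked(a), marked(e)}
3. drop(d,b)  →  {above(b), clear(a), clear(e), inpos(d), linked(a), marked(a), marked(e)}
optimal plan length = 3; 3 > 2

No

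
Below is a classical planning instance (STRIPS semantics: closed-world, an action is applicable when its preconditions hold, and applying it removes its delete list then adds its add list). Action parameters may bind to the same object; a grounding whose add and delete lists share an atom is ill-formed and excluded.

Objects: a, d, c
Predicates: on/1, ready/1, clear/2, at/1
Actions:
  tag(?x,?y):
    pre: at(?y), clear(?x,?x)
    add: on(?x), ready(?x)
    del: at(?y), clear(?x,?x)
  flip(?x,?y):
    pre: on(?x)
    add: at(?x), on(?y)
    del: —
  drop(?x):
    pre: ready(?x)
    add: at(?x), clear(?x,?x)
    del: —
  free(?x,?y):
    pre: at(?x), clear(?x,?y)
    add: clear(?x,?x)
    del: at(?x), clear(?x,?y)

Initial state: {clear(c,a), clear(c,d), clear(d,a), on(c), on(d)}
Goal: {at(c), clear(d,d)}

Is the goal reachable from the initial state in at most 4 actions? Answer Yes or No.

1. flip(d,a)  →  {at(d), clear(c,a), clear(c,d), clear(d,a), on(a), on(c), on(d)}
2. flip(c,a)  →  {at(c), at(d), clear(c,a), clear(c,d), clear(d,a), on(a), on(c), on(d)}
3. free(d,a)  →  {at(c), clear(c,a), clear(c,d), clear(d,d), on(a), on(c), on(d)}
optimal plan length = 3; 3 ≤ 4

Yes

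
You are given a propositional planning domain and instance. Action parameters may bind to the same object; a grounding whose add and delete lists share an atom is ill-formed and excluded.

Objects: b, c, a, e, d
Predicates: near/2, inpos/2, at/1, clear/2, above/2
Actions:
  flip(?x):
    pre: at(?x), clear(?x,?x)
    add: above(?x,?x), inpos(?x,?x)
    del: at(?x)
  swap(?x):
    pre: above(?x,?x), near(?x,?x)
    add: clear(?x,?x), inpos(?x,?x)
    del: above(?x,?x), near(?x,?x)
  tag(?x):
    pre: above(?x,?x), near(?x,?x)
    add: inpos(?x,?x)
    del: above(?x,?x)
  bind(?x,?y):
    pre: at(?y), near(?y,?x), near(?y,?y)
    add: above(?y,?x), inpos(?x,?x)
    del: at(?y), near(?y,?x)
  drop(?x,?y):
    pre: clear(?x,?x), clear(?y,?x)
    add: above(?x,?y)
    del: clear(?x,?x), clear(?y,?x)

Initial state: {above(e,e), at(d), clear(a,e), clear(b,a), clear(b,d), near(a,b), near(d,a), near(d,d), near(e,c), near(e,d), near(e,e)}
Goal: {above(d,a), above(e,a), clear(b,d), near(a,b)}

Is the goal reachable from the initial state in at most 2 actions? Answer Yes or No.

No

1. swap(e)  →  {at(d), clear(a,e), clear(b,a), clear(b,d), clear(e,e), inpos(e,e), near(a,b), near(d,a), near(d,d), near(e,c), near(e,d)}
2. bind(a,d)  →  {above(d,a), clear(a,e), clear(b,a), clear(b,d), clear(e,e), inpos(a,a), inpos(e,e), near(a,b), near(d,d), near(e,c), near(e,d)}
3. drop(e,a)  →  {above(d,a), above(e,a), clear(b,a), clear(b,d), inpos(a,a), inpos(e,e), near(a,b), near(d,d), near(e,c), near(e,d)}
optimal plan length = 3; 3 > 2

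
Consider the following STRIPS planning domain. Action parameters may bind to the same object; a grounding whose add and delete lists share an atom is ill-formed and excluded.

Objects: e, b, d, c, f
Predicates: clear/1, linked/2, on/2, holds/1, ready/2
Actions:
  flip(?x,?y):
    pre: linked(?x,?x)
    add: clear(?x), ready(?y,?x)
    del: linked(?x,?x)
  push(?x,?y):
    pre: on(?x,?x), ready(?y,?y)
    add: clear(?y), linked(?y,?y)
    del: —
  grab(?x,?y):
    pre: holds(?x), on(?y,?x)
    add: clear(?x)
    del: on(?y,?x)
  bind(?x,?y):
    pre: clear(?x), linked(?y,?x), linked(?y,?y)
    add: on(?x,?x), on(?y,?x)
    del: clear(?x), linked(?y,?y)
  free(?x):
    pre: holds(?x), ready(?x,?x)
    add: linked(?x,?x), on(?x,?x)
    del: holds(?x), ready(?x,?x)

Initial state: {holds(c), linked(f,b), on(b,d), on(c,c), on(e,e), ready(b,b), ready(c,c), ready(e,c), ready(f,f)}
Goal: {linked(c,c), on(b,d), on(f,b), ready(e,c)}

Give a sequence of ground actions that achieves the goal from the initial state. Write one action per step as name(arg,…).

push(e,b); push(e,c); push(e,f); bind(b,f)

1. push(e,b)  →  {clear(b), holds(c), linked(b,b), linked(f,b), on(b,d), on(c,c), on(e,e), ready(b,b), ready(c,c), ready(e,c), ready(f,f)}
2. push(e,c)  →  {clear(b), clear(c), holds(c), linked(b,b), linked(c,c), linked(f,b), on(b,d), on(c,c), on(e,e), ready(b,b), ready(c,c), ready(e,c), ready(f,f)}
3. push(e,f)  →  {clear(b), clear(c), clear(f), holds(c), linked(b,b), linked(c,c), linked(f,b), linked(f,f), on(b,d), on(c,c), on(e,e), ready(b,b), ready(c,c), ready(e,c), ready(f,f)}
4. bind(b,f)  →  {clear(c), clear(f), holds(c), linked(b,b), linked(c,c), linked(f,b), on(b,b), on(b,d), on(c,c), on(e,e), on(f,b), ready(b,b), ready(c,c), ready(e,c), ready(f,f)}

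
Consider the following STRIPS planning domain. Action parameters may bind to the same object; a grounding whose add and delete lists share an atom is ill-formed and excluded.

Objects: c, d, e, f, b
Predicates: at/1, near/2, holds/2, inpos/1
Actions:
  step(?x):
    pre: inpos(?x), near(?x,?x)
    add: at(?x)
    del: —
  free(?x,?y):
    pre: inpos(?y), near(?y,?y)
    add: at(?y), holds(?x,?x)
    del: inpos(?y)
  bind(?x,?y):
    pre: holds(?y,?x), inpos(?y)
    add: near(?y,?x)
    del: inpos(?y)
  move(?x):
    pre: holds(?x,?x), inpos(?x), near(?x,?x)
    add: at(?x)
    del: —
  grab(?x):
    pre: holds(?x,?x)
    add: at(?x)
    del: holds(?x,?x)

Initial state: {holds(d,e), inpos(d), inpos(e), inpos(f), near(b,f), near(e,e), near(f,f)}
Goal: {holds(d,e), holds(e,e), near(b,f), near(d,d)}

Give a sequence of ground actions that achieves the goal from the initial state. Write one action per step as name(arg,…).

1. free(d,e)  →  {at(e), holds(d,d), holds(d,e), inpos(d), inpos(f), near(b,f), near(e,e), near(f,f)}
2. free(e,f)  →  {at(e), at(f), holds(d,d), holds(d,e), holds(e,e), inpos(d), near(b,f), near(e,e), near(f,f)}
3. bind(d,d)  →  {at(e), at(f), holds(d,d), holds(d,e), holds(e,e), near(b,f), near(d,d), near(e,e), near(f,f)}

free(d,e); free(e,f); bind(d,d)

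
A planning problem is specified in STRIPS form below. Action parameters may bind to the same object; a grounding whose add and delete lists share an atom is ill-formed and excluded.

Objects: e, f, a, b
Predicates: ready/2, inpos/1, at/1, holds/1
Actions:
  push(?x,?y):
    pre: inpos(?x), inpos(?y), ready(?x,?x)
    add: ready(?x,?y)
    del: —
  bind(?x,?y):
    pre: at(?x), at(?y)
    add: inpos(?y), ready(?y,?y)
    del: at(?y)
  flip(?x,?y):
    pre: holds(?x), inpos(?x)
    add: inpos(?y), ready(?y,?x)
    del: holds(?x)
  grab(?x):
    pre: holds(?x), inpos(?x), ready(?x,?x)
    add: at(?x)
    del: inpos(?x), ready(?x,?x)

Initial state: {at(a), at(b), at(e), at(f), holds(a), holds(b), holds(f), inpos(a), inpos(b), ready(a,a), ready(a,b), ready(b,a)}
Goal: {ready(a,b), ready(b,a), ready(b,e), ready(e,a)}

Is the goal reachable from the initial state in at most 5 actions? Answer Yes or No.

1. bind(e,b)  →  {at(a), at(e), at(f), holds(a), holds(b), holds(f), inpos(a), inpos(b), ready(a,a), ready(a,b), ready(b,a), ready(b,b)}
2. flip(a,e)  →  {at(a), at(e), at(f), holds(b), holds(f), inpos(a), inpos(b), inpos(e), ready(a,a), ready(a,b), ready(b,a), ready(b,b), ready(e,a)}
3. push(b,e)  →  {at(a), at(e), at(f), holds(b), holds(f), inpos(a), inpos(b), inpos(e), ready(a,a), ready(a,b), ready(b,a), ready(b,b), ready(b,e), ready(e,a)}
optimal plan length = 3; 3 ≤ 5

Yes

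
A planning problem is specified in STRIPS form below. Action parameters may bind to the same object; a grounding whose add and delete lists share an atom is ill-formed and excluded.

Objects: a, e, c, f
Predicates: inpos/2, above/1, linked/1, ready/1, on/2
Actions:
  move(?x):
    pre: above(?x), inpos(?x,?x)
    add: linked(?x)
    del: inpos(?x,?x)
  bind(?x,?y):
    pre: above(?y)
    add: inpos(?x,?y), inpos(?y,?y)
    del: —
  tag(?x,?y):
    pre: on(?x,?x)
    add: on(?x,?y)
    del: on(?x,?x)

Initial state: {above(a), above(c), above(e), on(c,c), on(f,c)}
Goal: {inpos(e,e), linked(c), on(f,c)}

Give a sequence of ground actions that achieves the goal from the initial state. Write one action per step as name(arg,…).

bind(a,e); bind(a,c); move(c)

1. bind(a,e)  →  {above(a), above(c), above(e), inpos(a,e), inpos(e,e), on(c,c), on(f,c)}
2. bind(a,c)  →  {above(a), above(c), above(e), inpos(a,c), inpos(a,e), inpos(c,c), inpos(e,e), on(c,c), on(f,c)}
3. move(c)  →  {above(a), above(c), above(e), inpos(a,c), inpos(a,e), inpos(e,e), linked(c), on(c,c), on(f,c)}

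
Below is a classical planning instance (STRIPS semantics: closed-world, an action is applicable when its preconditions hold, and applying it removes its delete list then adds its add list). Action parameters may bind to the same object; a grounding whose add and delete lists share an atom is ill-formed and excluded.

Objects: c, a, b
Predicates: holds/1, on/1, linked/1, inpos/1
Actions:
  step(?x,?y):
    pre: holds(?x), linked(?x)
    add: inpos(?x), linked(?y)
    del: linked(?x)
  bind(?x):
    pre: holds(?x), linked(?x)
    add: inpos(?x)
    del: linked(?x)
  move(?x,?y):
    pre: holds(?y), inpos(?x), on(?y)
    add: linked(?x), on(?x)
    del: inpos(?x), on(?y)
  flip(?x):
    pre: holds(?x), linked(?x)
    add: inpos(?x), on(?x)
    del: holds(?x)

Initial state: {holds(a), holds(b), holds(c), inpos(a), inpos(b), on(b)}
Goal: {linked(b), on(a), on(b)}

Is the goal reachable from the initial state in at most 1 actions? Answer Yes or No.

1. move(a,b)  →  {holds(a), holds(b), holds(c), inpos(b), linked(a), on(a)}
2. step(a,b)  →  {holds(a), holds(b), holds(c), inpos(a), inpos(b), linked(b), on(a)}
3. flip(b)  →  {holds(a), holds(c), inpos(a), inpos(b), linked(b), on(a), on(b)}
optimal plan length = 3; 3 > 1

No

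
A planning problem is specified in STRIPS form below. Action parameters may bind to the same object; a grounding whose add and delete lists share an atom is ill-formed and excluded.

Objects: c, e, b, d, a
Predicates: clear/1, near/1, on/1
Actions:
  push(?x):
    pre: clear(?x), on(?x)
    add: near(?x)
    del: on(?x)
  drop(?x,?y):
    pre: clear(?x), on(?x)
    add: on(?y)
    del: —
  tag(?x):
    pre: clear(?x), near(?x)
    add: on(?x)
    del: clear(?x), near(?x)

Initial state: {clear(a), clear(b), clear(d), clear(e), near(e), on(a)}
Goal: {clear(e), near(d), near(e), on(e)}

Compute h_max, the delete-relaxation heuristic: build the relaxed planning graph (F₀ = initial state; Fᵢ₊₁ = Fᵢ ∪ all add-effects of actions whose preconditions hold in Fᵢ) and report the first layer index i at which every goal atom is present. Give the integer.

2

F0 = init (6 atoms)
F1 = F0 ∪ {near(a), on(b), on(c), on(d), on(e)}  (11 atoms)
F2 = F1 ∪ {near(b), near(d)}  (13 atoms)
goal ⊆ F2  ⇒  h_max = 2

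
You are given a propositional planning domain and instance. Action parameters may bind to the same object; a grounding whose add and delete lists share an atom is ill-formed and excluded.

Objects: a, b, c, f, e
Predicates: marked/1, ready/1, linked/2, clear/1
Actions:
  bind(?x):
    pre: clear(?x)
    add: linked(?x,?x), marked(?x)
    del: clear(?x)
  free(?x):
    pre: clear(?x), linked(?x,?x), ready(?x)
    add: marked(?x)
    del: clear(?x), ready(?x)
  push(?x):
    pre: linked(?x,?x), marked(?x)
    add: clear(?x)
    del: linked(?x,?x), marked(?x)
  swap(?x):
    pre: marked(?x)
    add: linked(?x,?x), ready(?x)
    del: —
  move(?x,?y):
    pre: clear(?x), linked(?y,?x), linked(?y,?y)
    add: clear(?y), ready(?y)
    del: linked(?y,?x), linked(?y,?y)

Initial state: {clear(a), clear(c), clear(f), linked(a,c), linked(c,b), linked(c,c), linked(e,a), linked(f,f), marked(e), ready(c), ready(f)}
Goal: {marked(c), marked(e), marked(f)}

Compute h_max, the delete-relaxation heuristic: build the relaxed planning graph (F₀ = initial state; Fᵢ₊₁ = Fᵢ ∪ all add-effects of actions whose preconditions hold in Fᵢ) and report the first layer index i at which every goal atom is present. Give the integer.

F0 = init (11 atoms)
F1 = F0 ∪ {linked(a,a), linked(e,e), marked(a), marked(c), marked(f), ready(e)}  (17 atoms)
goal ⊆ F1  ⇒  h_max = 1

1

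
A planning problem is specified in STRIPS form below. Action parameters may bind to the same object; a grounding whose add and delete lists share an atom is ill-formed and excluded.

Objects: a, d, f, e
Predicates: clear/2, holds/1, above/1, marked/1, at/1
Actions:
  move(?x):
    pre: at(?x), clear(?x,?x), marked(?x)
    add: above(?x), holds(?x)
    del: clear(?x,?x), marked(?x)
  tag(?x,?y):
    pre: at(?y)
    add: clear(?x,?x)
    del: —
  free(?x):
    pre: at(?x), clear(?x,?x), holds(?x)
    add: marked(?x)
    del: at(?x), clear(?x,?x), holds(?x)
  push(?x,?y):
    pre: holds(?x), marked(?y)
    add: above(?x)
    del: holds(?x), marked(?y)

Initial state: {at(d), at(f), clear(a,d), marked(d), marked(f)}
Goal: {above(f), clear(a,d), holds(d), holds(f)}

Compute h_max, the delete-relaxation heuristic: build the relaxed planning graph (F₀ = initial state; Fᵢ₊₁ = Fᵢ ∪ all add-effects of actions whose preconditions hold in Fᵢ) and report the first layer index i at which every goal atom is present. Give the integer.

F0 = init (5 atoms)
F1 = F0 ∪ {clear(a,a), clear(d,d), clear(e,e), clear(f,f)}  (9 atoms)
F2 = F1 ∪ {above(d), above(f), holds(d), holds(f)}  (13 atoms)
goal ⊆ F2  ⇒  h_max = 2

2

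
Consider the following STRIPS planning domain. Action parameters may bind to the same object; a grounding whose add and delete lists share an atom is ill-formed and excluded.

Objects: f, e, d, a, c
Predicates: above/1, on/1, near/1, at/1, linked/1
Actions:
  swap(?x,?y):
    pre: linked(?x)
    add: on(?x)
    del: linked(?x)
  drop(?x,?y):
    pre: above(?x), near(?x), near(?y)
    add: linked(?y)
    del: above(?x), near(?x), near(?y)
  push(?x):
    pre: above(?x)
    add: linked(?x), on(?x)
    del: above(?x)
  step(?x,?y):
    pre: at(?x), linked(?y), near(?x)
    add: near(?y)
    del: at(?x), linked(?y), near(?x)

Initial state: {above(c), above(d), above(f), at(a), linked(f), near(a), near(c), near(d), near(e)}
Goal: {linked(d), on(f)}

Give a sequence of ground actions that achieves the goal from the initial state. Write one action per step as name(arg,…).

swap(f,f); drop(d,d)

1. swap(f,f)  →  {above(c), above(d), above(f), at(a), near(a), near(c), near(d), near(e), on(f)}
2. drop(d,d)  →  {above(c), above(f), at(a), linked(d), near(a), near(c), near(e), on(f)}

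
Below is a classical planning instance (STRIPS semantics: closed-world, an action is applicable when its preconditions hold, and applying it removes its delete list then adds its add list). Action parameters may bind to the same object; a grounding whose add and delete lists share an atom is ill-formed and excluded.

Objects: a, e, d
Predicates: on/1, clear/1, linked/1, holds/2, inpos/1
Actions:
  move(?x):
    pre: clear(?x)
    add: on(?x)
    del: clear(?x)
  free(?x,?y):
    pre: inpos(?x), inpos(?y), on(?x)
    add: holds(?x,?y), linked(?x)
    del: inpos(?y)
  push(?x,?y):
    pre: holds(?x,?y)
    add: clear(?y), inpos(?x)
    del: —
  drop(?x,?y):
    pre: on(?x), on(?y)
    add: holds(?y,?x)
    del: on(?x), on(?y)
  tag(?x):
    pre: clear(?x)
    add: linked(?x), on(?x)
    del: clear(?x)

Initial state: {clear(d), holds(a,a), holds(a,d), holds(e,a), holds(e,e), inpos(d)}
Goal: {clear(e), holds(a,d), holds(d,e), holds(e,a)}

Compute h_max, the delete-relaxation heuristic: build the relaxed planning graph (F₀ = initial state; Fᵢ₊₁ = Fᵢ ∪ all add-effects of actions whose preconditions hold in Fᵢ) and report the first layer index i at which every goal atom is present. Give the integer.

F0 = init (6 atoms)
F1 = F0 ∪ {clear(a), clear(e), inpos(a), inpos(e), linked(d), on(d)}  (12 atoms)
F2 = F1 ∪ {holds(d,a), holds(d,d), holds(d,e), linked(a), linked(e), on(a), on(e)}  (19 atoms)
goal ⊆ F2  ⇒  h_max = 2

2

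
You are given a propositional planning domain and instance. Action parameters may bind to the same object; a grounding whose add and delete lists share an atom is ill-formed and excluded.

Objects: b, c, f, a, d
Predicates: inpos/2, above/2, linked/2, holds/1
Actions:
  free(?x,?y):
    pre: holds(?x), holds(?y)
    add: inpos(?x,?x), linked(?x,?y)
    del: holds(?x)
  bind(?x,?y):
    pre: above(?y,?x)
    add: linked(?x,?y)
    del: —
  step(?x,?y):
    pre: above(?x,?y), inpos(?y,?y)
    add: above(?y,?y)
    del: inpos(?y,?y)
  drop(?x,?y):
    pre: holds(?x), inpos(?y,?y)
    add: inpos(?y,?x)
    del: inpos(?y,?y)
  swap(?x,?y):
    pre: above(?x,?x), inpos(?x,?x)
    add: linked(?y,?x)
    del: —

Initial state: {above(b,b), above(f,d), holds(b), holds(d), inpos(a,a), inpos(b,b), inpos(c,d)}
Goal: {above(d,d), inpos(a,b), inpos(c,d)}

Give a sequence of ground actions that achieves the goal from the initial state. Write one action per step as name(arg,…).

1. free(d,b)  →  {above(b,b), above(f,d), holds(b), inpos(a,a), inpos(b,b), inpos(c,d), inpos(d,d), linked(d,b)}
2. step(f,d)  →  {above(b,b), above(d,d), above(f,d), holds(b), inpos(a,a), inpos(b,b), inpos(c,d), linked(d,b)}
3. drop(b,a)  →  {above(b,b), above(d,d), above(f,d), holds(b), inpos(a,b), inpos(b,b), inpos(c,d), linked(d,b)}

free(d,b); step(f,d); drop(b,a)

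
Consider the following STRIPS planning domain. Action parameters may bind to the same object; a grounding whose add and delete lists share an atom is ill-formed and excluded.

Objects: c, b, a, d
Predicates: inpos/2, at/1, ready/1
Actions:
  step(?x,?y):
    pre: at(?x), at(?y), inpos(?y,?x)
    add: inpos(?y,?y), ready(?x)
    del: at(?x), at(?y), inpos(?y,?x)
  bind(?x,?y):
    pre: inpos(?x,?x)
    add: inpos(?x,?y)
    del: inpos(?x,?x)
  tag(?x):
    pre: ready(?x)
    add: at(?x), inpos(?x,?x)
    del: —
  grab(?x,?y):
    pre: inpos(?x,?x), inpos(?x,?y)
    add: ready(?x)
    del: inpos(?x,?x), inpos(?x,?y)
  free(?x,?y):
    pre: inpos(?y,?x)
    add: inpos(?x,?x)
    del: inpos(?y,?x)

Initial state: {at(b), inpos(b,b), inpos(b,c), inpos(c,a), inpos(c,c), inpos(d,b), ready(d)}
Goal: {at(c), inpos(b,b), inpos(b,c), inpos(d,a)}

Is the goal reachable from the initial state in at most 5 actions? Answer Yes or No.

Yes

1. tag(d)  →  {at(b), at(d), inpos(b,b), inpos(b,c), inpos(c,a), inpos(c,c), inpos(d,b), inpos(d,d), ready(d)}
2. bind(d,a)  →  {at(b), at(d), inpos(b,b), inpos(b,c), inpos(c,a), inpos(c,c), inpos(d,a), inpos(d,b), ready(d)}
3. grab(c,c)  →  {at(b), at(d), inpos(b,b), inpos(b,c), inpos(c,a), inpos(d,a), inpos(d,b), ready(c), ready(d)}
4. tag(c)  →  {at(b), at(c), at(d), inpos(b,b), inpos(b,c), inpos(c,a), inpos(c,c), inpos(d,a), inpos(d,b), ready(c), ready(d)}
optimal plan length = 4; 4 ≤ 5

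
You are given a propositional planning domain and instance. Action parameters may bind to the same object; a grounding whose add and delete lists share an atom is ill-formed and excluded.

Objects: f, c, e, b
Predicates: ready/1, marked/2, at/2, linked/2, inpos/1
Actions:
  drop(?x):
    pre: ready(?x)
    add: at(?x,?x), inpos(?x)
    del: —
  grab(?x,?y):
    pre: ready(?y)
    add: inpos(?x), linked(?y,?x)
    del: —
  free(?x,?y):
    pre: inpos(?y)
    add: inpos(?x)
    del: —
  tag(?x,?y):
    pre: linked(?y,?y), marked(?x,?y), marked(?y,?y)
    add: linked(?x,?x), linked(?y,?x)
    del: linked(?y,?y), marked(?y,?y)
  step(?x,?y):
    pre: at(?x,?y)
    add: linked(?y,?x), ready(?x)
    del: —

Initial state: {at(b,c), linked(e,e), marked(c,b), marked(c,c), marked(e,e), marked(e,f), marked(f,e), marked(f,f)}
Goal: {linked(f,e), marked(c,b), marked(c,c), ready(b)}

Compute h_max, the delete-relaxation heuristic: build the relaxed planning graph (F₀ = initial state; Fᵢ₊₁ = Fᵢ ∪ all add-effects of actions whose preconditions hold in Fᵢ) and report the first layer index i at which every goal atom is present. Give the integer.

F0 = init (8 atoms)
F1 = F0 ∪ {linked(c,b), linked(e,f), linked(f,f), ready(b)}  (12 atoms)
F2 = F1 ∪ {at(b,b), inpos(b), inpos(c), inpos(e), inpos(f), linked(b,b), linked(b,c), linked(b,e), linked(b,f), linked(f,e)}  (22 atoms)
goal ⊆ F2  ⇒  h_max = 2

2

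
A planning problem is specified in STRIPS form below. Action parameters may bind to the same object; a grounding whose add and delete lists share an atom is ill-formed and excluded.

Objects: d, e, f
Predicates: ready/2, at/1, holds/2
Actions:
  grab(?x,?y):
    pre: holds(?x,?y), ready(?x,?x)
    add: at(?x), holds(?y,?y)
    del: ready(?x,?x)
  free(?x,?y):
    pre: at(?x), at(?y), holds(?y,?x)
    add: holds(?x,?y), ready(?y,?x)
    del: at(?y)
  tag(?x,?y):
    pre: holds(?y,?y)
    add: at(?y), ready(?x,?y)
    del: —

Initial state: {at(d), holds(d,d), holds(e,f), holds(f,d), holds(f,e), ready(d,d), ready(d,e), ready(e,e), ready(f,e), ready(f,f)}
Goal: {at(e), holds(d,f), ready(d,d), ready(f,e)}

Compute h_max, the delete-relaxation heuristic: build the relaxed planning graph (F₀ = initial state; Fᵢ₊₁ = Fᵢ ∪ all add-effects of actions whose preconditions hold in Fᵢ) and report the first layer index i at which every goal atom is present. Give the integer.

2

F0 = init (10 atoms)
F1 = F0 ∪ {at(e), at(f), holds(e,e), holds(f,f), ready(e,d), ready(f,d)}  (16 atoms)
F2 = F1 ∪ {holds(d,f), ready(d,f), ready(e,f)}  (19 atoms)
goal ⊆ F2  ⇒  h_max = 2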